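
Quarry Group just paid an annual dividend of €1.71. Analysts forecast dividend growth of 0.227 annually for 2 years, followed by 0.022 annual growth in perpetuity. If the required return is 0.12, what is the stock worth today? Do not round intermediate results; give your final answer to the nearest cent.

€25.33

D_1 = 2.09817
D_2 = 2.57445
Terminal value at year 2: TV = D_2×(1+g_2)/(r−g_2) = 2.63109/0.098 = 26.84788
P_0 = D_1/(1+r)^1 + D_2/(1+r)^2 + TV/(1+r)^2
    = 1.87337 + 2.05234 + 21.40297 = 25.32867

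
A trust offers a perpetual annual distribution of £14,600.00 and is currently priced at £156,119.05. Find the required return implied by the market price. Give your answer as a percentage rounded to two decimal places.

P = C/r ⇒ r = C/P = £14,600.00/£156,119.05 = 0.093518

9.35%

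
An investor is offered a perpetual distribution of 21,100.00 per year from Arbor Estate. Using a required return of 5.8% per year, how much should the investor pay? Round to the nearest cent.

363793.10

Level perpetuity: PV = C / r = 21,100.00 / 0.058 = 363,793.10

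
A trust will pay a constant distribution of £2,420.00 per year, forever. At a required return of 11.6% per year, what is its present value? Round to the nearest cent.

Level perpetuity: PV = C / r = £2,420.00 / 0.116 = £20,862.07

£20862.07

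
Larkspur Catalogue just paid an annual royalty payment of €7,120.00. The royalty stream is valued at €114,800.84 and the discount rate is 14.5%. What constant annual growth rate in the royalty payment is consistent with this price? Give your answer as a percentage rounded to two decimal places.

7.81%

P = D₀(1+g)/(r−g) ⇒ P(r−g) = D₀(1+g) ⇒ g(P+D₀) = P·r − D₀
g = (P·r − D₀)/(P + D₀) = (€114,800.84×0.145 − €7,120.00) / (€114,800.84 + €7,120.00) = 0.078134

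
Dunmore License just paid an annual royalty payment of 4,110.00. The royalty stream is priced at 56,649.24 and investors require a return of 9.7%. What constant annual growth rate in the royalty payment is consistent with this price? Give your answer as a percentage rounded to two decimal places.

P = D₀(1+g)/(r−g) ⇒ P(r−g) = D₀(1+g) ⇒ g(P+D₀) = P·r − D₀
g = (P·r − D₀)/(P + D₀) = (56,649.24×0.097 − 4,110.00) / (56,649.24 + 4,110.00) = 0.022794

2.28%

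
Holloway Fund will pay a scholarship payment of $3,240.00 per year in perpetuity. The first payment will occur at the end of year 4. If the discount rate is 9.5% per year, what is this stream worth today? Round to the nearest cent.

$25976.41

Value at end of year 3: C / r = $3,240.00 / 0.095 = $34,105.2632
Discount to today: PV = $34,105.2632 / (1 + 0.095)^3 = $34,105.2632 / 1.312932 = $25,976.41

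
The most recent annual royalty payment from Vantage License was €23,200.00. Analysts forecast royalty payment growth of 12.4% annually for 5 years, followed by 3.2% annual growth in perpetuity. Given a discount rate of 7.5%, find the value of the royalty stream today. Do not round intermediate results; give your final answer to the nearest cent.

€828666.39

D_1 = 26076.80000
D_2 = 29310.32320
D_3 = 32944.80328
D_4 = 37029.95888
D_5 = 41621.67378
Terminal value at year 5: TV = D_5×(1+g_2)/(r−g_2) = 42953.56735/0.043 = 998920.17083
P_0 = D_1/(1+r)^1 + D_2/(1+r)^2 + D_3/(1+r)^3 + D_4/(1+r)^4 + D_5/(1+r)^5 + TV/(1+r)^5
    = 24257.48837 + 25363.17854 + 26519.26761 + 27728.05283 + 28991.93617 + 695806.46802 = 828666.39154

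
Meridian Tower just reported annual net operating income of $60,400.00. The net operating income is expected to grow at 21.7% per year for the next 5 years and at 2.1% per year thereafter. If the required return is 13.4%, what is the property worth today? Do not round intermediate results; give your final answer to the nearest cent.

D_1 = 73506.80000
D_2 = 89457.77560
D_3 = 108870.11291
D_4 = 132494.92741
D_5 = 161246.32665
Terminal value at year 5: TV = D_5×(1+g_2)/(r−g_2) = 164632.49951/0.113 = 1456924.77445
P_0 = D_1/(1+r)^1 + D_2/(1+r)^2 + D_3/(1+r)^3 + D_4/(1+r)^4 + D_5/(1+r)^5 + TV/(1+r)^5
    = 64820.81129 + 69565.19166 + 74656.82385 + 80121.12401 + 85985.36853 + 776912.04665 = 1152061.36599

$1152061.37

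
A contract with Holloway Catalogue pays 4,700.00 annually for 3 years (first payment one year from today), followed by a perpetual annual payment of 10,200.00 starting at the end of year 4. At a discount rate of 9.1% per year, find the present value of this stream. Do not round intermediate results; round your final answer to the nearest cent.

98190.57

PV of 3-year annuity: 4,700.00 × [1 − (1+0.091)^−3] / 0.091 = 11875.91362
Perpetuity value at year 3: 10,200.00 / 0.091 = 112087.91209
PV of perpetuity: 112087.91209 / (1+0.091)^3 = 86314.65275
Total PV = 11875.91362 + 86314.65275 = 98190.56637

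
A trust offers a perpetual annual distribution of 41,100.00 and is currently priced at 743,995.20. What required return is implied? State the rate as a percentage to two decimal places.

5.52%

P = C/r ⇒ r = C/P = 41,100.00/743,995.20 = 0.055242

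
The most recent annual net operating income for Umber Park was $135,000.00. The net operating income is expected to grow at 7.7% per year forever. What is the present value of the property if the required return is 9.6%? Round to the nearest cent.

D₁ = D₀ × (1 + g) = $135,000.00 × 1.077 = $145,395.0000
Growing perpetuity: P = D₁ / (r − g) = $145,395.0000 / (0.096 − 0.077) = $7,652,368.42

$7652368.42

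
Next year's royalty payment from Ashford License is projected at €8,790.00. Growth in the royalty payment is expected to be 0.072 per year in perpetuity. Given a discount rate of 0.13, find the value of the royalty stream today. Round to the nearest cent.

€151551.72

Growing perpetuity: P = D₁ / (r − g) = €8,790.0000 / (0.13 − 0.072) = €151,551.72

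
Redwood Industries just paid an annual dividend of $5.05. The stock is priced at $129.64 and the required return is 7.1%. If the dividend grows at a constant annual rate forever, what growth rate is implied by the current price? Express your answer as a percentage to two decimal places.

P = D₀(1+g)/(r−g) ⇒ P(r−g) = D₀(1+g) ⇒ g(P+D₀) = P·r − D₀
g = (P·r − D₀)/(P + D₀) = ($129.64×0.071 − $5.05) / ($129.64 + $5.05) = 0.030844

3.08%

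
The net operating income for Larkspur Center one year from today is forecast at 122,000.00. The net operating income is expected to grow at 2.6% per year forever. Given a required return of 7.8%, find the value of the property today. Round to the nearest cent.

2346153.85

Growing perpetuity: P = D₁ / (r − g) = 122,000.0000 / (0.078 − 0.026) = 2,346,153.85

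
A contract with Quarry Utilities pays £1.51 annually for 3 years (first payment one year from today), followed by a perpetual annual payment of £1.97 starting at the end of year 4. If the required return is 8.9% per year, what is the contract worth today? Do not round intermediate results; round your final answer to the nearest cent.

PV of 3-year annuity: £1.51 × [1 − (1+0.089)^−3] / 0.089 = 3.82908
Perpetuity value at year 3: £1.97 / 0.089 = 22.13483
PV of perpetuity: 22.13483 / (1+0.089)^3 = 17.13928
Total PV = 3.82908 + 17.13928 = 20.96836

£20.97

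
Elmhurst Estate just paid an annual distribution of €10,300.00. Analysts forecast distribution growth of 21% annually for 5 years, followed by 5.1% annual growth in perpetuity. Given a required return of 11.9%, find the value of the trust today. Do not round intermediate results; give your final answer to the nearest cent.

D_1 = 12463.00000
D_2 = 15080.23000
D_3 = 18247.07830
D_4 = 22078.96474
D_5 = 26715.54734
Terminal value at year 5: TV = D_5×(1+g_2)/(r−g_2) = 28078.04025/0.068 = 412912.35667
P_0 = D_1/(1+r)^1 + D_2/(1+r)^2 + D_3/(1+r)^3 + D_4/(1+r)^4 + D_5/(1+r)^5 + TV/(1+r)^5
    = 11137.62288 + 12043.36343 + 13022.76117 + 14081.80610 + 15226.97531 + 235346.33904 = 300858.86793

€300858.87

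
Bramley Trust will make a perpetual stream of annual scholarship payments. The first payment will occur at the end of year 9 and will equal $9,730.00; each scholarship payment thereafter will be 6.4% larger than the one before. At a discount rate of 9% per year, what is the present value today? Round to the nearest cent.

Value at end of year 8: C₁ / (r − g) = $9,730.00 / (0.09 − 0.064) = $374,230.7692
Discount to today: PV = $374,230.7692 / (1 + 0.09)^8 = $374,230.7692 / 1.992563 = $187,813.80

$187813.80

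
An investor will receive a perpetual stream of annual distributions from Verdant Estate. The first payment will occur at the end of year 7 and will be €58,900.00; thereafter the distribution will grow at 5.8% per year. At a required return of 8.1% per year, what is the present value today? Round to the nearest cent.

€1604845.74

Value at end of year 6: C₁ / (r − g) = €58,900.00 / (0.081 − 0.058) = €2,560,869.5652
Discount to today: PV = €2,560,869.5652 / (1 + 0.081)^6 = €2,560,869.5652 / 1.595711 = €1,604,845.74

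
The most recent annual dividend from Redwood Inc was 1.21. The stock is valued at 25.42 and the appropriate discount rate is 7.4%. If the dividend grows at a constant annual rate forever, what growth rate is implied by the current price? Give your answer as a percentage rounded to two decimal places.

P = D₀(1+g)/(r−g) ⇒ P(r−g) = D₀(1+g) ⇒ g(P+D₀) = P·r − D₀
g = (P·r − D₀)/(P + D₀) = (25.42×0.074 − 1.21) / (25.42 + 1.21) = 0.025200

2.52%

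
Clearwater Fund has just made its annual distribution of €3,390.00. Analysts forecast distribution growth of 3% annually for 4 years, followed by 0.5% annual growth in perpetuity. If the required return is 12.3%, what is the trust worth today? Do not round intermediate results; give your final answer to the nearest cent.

D_1 = 3491.70000
D_2 = 3596.45100
D_3 = 3704.34453
D_4 = 3815.47487
Terminal value at year 4: TV = D_4×(1+g_2)/(r−g_2) = 3834.55224/0.118 = 32496.20543
P_0 = D_1/(1+r)^1 + D_2/(1+r)^2 + D_3/(1+r)^3 + D_4/(1+r)^4 + TV/(1+r)^4
    = 3109.26091 + 2851.77091 + 2615.60467 + 2398.99627 + 20432.12921 = 31407.76197

€31407.76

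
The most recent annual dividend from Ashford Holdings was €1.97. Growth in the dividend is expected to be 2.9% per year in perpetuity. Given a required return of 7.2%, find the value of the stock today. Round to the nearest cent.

€47.14

D₁ = D₀ × (1 + g) = €1.97 × 1.029 = €2.0271
Growing perpetuity: P = D₁ / (r − g) = €2.0271 / (0.072 − 0.029) = €47.14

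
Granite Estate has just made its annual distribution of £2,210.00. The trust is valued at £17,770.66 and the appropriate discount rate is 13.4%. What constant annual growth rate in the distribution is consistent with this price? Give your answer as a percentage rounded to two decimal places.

P = D₀(1+g)/(r−g) ⇒ P(r−g) = D₀(1+g) ⇒ g(P+D₀) = P·r − D₀
g = (P·r − D₀)/(P + D₀) = (£17,770.66×0.134 − £2,210.00) / (£17,770.66 + £2,210.00) = 0.008572

0.86%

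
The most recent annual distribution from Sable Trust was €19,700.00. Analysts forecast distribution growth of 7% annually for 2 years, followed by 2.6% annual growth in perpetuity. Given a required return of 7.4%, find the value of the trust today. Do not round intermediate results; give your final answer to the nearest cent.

D_1 = 21079.00000
D_2 = 22554.53000
Terminal value at year 2: TV = D_2×(1+g_2)/(r−g_2) = 23140.94778/0.048 = 482103.07875
P_0 = D_1/(1+r)^1 + D_2/(1+r)^2 + TV/(1+r)^2
    = 19626.62942 + 19553.53211 + 417956.74878 = 457136.91030

€457136.91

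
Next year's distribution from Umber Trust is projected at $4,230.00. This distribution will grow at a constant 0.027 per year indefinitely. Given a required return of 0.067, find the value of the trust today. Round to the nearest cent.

$105750.00

Growing perpetuity: P = D₁ / (r − g) = $4,230.0000 / (0.067 − 0.027) = $105,750.00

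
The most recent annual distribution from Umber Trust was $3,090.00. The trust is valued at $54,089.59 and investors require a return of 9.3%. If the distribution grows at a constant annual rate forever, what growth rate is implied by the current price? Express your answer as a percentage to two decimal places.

P = D₀(1+g)/(r−g) ⇒ P(r−g) = D₀(1+g) ⇒ g(P+D₀) = P·r − D₀
g = (P·r − D₀)/(P + D₀) = ($54,089.59×0.093 − $3,090.00) / ($54,089.59 + $3,090.00) = 0.033934

3.39%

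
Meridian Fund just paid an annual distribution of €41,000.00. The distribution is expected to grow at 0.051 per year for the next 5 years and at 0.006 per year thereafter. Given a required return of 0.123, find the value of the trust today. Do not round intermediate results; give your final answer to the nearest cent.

D_1 = 43091.00000
D_2 = 45288.64100
D_3 = 47598.36169
D_4 = 50025.87814
D_5 = 52577.19792
Terminal value at year 5: TV = D_5×(1+g_2)/(r−g_2) = 52892.66111/0.117 = 452074.02658
P_0 = D_1/(1+r)^1 + D_2/(1+r)^2 + D_3/(1+r)^3 + D_4/(1+r)^4 + D_5/(1+r)^5 + TV/(1+r)^5
    = 38371.32680 + 35911.18831 + 33608.77908 + 31453.98648 + 29437.34621 + 253110.85714 = 421893.48402

€421893.48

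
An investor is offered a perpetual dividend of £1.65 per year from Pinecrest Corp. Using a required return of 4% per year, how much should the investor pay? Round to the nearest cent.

£41.25

Level perpetuity: PV = C / r = £1.65 / 0.04 = £41.25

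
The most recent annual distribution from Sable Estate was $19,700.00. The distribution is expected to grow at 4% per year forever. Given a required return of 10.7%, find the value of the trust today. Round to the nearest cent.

$305791.04

D₁ = D₀ × (1 + g) = $19,700.00 × 1.04 = $20,488.0000
Growing perpetuity: P = D₁ / (r − g) = $20,488.0000 / (0.107 − 0.04) = $305,791.04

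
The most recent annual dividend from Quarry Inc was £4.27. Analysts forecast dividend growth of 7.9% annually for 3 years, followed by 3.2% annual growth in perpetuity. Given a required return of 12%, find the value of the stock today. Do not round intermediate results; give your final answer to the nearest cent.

D_1 = 4.60733
D_2 = 4.97131
D_3 = 5.36404
Terminal value at year 3: TV = D_3×(1+g_2)/(r−g_2) = 5.53569/0.088 = 62.90559
P_0 = D_1/(1+r)^1 + D_2/(1+r)^2 + D_3/(1+r)^3 + TV/(1+r)^3
    = 4.11369 + 3.96310 + 3.81802 + 44.77496 = 56.66976

£56.67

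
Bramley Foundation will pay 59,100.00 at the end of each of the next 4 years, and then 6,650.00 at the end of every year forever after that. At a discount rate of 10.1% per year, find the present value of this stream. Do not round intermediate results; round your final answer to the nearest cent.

PV of 4-year annuity: 59,100.00 × [1 − (1+0.101)^−4] / 0.101 = 186934.23357
Perpetuity value at year 4: 6,650.00 / 0.101 = 65841.58416
PV of perpetuity: 65841.58416 / (1+0.101)^4 = 44807.52911
Total PV = 186934.23357 + 44807.52911 = 231741.76268

231741.76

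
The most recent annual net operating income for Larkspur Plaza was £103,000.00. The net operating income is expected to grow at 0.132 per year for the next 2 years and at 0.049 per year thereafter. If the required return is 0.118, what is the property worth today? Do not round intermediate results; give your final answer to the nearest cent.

£1815247.15

D_1 = 116596.00000
D_2 = 131986.67200
Terminal value at year 2: TV = D_2×(1+g_2)/(r−g_2) = 138454.01893/0.069 = 2006579.98446
P_0 = D_1/(1+r)^1 + D_2/(1+r)^2 + TV/(1+r)^2
    = 104289.80322 + 105595.75782 + 1605361.59356 = 1815247.15460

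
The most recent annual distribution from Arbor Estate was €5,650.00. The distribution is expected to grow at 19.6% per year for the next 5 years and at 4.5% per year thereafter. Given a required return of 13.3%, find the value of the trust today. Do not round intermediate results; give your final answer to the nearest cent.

D_1 = 6757.40000
D_2 = 8081.85040
D_3 = 9665.89308
D_4 = 11560.40812
D_5 = 13826.24811
Terminal value at year 5: TV = D_5×(1+g_2)/(r−g_2) = 14448.42928/0.088 = 164186.69635
P_0 = D_1/(1+r)^1 + D_2/(1+r)^2 + D_3/(1+r)^3 + D_4/(1+r)^4 + D_5/(1+r)^5 + TV/(1+r)^5
    = 5964.16593 + 6295.80093 + 6645.87636 + 7015.41758 + 7405.50700 + 87940.39562 = 121267.16342

€121267.16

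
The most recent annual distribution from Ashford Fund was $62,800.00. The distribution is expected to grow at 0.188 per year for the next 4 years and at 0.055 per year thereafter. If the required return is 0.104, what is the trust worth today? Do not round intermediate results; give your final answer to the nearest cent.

D_1 = 74606.40000
D_2 = 88632.40320
D_3 = 105295.29500
D_4 = 125090.81046
Terminal value at year 4: TV = D_4×(1+g_2)/(r−g_2) = 131970.80504/0.049 = 2693281.73546
P_0 = D_1/(1+r)^1 + D_2/(1+r)^2 + D_3/(1+r)^3 + D_4/(1+r)^4 + TV/(1+r)^4
    = 67578.26087 + 72720.08507 + 78253.13502 + 84207.17790 + 1813032.09557 = 2115790.75442

$2115790.75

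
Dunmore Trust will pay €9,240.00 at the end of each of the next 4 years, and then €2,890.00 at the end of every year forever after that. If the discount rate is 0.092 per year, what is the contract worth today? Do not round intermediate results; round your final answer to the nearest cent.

PV of 4-year annuity: €9,240.00 × [1 − (1+0.092)^−4] / 0.092 = 29804.06960
Perpetuity value at year 4: €2,890.00 / 0.092 = 31413.04348
PV of perpetuity: 31413.04348 / (1+0.092)^4 = 22091.20786
Total PV = 29804.06960 + 22091.20786 = 51895.27746

€51895.28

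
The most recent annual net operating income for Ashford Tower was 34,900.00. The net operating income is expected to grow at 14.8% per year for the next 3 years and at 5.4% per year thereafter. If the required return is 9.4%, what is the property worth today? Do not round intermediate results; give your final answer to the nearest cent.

D_1 = 40065.20000
D_2 = 45994.84960
D_3 = 52802.08734
Terminal value at year 3: TV = D_3×(1+g_2)/(r−g_2) = 55653.40006/0.04 = 1391335.00143
P_0 = D_1/(1+r)^1 + D_2/(1+r)^2 + D_3/(1+r)^3 + TV/(1+r)^3
    = 36622.66910 + 38430.36941 + 40327.29806 + 1062624.30393 = 1178004.64050

1178004.64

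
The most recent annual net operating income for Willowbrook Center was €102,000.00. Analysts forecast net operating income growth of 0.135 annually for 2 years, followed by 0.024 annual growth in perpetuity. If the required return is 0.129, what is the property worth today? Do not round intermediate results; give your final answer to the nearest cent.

€1210973.05

D_1 = 115770.00000
D_2 = 131398.95000
Terminal value at year 2: TV = D_2×(1+g_2)/(r−g_2) = 134552.52480/0.105 = 1281452.61714
P_0 = D_1/(1+r)^1 + D_2/(1+r)^2 + TV/(1+r)^2
    = 102542.07263 + 103087.02607 + 1005343.94951 = 1210973.04821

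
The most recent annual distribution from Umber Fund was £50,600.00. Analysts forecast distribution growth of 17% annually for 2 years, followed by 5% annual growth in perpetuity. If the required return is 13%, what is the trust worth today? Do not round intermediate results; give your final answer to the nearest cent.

D_1 = 59202.00000
D_2 = 69266.34000
Terminal value at year 2: TV = D_2×(1+g_2)/(r−g_2) = 72729.65700/0.08 = 909120.71250
P_0 = D_1/(1+r)^1 + D_2/(1+r)^2 + TV/(1+r)^2
    = 52391.15044 + 54245.70444 + 711974.87078 = 818611.72566

£818611.73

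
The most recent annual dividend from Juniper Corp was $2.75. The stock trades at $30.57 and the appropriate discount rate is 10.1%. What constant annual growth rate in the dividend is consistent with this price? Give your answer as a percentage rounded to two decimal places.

1.01%

P = D₀(1+g)/(r−g) ⇒ P(r−g) = D₀(1+g) ⇒ g(P+D₀) = P·r − D₀
g = (P·r − D₀)/(P + D₀) = ($30.57×0.101 − $2.75) / ($30.57 + $2.75) = 0.010131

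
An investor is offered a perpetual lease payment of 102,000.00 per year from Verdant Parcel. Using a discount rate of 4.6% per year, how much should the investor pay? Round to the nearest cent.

Level perpetuity: PV = C / r = 102,000.00 / 0.046 = 2,217,391.30

2217391.30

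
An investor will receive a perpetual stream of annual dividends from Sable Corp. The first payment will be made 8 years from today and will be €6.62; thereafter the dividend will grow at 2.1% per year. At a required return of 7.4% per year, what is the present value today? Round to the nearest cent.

Value at end of year 7: C₁ / (r − g) = €6.62 / (0.074 − 0.021) = €124.9057
Discount to today: PV = €124.9057 / (1 + 0.074)^7 = €124.9057 / 1.648276 = €75.78

€75.78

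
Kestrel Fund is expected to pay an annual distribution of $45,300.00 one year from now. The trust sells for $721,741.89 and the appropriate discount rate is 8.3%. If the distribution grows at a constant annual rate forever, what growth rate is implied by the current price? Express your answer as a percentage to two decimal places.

2.02%

P = D₁/(r−g) ⇒ g = r − D₁/P = 0.083 − $45,300.00/$721,741.89 = 0.020235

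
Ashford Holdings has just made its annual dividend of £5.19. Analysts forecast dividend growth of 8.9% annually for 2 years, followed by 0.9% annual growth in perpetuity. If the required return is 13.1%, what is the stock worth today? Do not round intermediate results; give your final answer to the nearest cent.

£49.60

D_1 = 5.65191
D_2 = 6.15493
Terminal value at year 2: TV = D_2×(1+g_2)/(r−g_2) = 6.21032/0.122 = 50.90430
P_0 = D_1/(1+r)^1 + D_2/(1+r)^2 + TV/(1+r)^2
    = 4.99727 + 4.81169 + 39.79507 = 49.60403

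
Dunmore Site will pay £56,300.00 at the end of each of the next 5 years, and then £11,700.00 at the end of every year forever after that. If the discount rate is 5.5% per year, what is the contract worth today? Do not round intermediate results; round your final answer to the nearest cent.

£403181.96

PV of 5-year annuity: £56,300.00 × [1 − (1+0.055)^−5] / 0.055 = 240417.01598
Perpetuity value at year 5: £11,700.00 / 0.055 = 212727.27273
PV of perpetuity: 212727.27273 / (1+0.055)^5 = 162764.94436
Total PV = 240417.01598 + 162764.94436 = 403181.96034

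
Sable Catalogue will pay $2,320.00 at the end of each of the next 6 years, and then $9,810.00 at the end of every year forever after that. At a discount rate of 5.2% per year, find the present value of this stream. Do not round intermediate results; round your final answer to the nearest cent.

PV of 6-year annuity: $2,320.00 × [1 − (1+0.052)^−6] / 0.052 = 11700.66178
Perpetuity value at year 6: $9,810.00 / 0.052 = 188653.84615
PV of perpetuity: 188653.84615 / (1+0.052)^6 = 139178.20301
Total PV = 11700.66178 + 139178.20301 = 150878.86480

$150878.86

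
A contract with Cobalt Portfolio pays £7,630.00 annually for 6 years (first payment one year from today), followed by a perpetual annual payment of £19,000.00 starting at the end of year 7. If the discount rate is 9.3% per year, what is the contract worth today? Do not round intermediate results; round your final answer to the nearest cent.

£153749.18

PV of 6-year annuity: £7,630.00 × [1 − (1+0.093)^−6] / 0.093 = 33923.56486
Perpetuity value at year 6: £19,000.00 / 0.093 = 204301.07527
PV of perpetuity: 204301.07527 / (1+0.093)^6 = 119825.61887
Total PV = 33923.56486 + 119825.61887 = 153749.18373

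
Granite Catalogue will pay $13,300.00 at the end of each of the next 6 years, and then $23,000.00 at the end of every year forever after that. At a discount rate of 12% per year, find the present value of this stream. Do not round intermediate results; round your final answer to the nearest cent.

PV of 6-year annuity: $13,300.00 × [1 − (1+0.12)^−6] / 0.12 = 54681.71740
Perpetuity value at year 6: $23,000.00 / 0.12 = 191666.66667
PV of perpetuity: 191666.66667 / (1+0.12)^6 = 97104.29823
Total PV = 54681.71740 + 97104.29823 = 151786.01563

$151786.02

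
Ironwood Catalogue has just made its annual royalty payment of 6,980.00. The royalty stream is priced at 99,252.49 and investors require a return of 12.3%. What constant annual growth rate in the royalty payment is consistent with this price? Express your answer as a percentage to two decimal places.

P = D₀(1+g)/(r−g) ⇒ P(r−g) = D₀(1+g) ⇒ g(P+D₀) = P·r − D₀
g = (P·r − D₀)/(P + D₀) = (99,252.49×0.123 − 6,980.00) / (99,252.49 + 6,980.00) = 0.049213

4.92%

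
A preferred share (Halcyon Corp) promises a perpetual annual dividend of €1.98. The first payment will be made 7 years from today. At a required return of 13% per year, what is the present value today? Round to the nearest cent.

€7.32

Value at end of year 6: C / r = €1.98 / 0.13 = €15.2308
Discount to today: PV = €15.2308 / (1 + 0.13)^6 = €15.2308 / 2.081952 = €7.32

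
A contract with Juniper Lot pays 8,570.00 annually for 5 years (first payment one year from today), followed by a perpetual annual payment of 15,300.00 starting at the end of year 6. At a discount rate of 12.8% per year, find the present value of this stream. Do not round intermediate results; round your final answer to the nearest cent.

PV of 5-year annuity: 8,570.00 × [1 − (1+0.128)^−5] / 0.128 = 30290.34827
Perpetuity value at year 5: 15,300.00 / 0.128 = 119531.25000
PV of perpetuity: 119531.25000 / (1+0.128)^5 = 65453.96546
Total PV = 30290.34827 + 65453.96546 = 95744.31373

95744.31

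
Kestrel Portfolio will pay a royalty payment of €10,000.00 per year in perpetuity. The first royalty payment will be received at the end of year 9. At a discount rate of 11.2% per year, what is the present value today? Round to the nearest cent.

Value at end of year 8: C / r = €10,000.00 / 0.112 = €89,285.7143
Discount to today: PV = €89,285.7143 / (1 + 0.112)^8 = €89,285.7143 / 2.337967 = €38,189.47

€38189.47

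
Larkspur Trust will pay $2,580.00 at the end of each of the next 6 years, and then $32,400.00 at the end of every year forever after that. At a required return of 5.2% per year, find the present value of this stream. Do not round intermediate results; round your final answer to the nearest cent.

$472683.07

PV of 6-year annuity: $2,580.00 × [1 − (1+0.052)^−6] / 0.052 = 13011.94284
Perpetuity value at year 6: $32,400.00 / 0.052 = 623076.92308
PV of perpetuity: 623076.92308 / (1+0.052)^6 = 459671.12922
Total PV = 13011.94284 + 459671.12922 = 472683.07206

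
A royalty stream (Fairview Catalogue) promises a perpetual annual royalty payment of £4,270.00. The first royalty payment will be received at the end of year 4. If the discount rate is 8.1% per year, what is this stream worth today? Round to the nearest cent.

£41731.67

Value at end of year 3: C / r = £4,270.00 / 0.081 = £52,716.0494
Discount to today: PV = £52,716.0494 / (1 + 0.081)^3 = £52,716.0494 / 1.263214 = £41,731.67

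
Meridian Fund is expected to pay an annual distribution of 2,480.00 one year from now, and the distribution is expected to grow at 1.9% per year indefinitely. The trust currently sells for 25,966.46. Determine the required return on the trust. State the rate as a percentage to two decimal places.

11.45%

P = D₁/(r − g) ⇒ r = D₁/P + g = 2,480.0000/25,966.46 + 0.019 = 0.095508 + 0.019 = 0.114508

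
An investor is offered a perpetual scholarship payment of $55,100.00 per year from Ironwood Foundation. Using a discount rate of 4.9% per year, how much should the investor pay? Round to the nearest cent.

$1124489.80

Level perpetuity: PV = C / r = $55,100.00 / 0.049 = $1,124,489.80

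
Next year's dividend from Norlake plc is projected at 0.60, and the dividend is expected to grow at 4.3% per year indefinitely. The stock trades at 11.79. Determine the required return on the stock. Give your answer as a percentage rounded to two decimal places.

9.39%

P = D₁/(r − g) ⇒ r = D₁/P + g = 0.6000/11.79 + 0.043 = 0.050891 + 0.043 = 0.093891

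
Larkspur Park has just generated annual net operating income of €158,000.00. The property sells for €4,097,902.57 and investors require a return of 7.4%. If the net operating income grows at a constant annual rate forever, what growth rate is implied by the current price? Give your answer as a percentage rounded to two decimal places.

3.41%

P = D₀(1+g)/(r−g) ⇒ P(r−g) = D₀(1+g) ⇒ g(P+D₀) = P·r − D₀
g = (P·r − D₀)/(P + D₀) = (€4,097,902.57×0.074 − €158,000.00) / (€4,097,902.57 + €158,000.00) = 0.034128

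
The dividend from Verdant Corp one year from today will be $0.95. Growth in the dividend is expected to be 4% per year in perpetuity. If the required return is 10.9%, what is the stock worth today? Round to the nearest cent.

Growing perpetuity: P = D₁ / (r − g) = $0.9500 / (0.109 − 0.04) = $13.77

$13.77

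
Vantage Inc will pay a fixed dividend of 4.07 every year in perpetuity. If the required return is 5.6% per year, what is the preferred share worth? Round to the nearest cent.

Level perpetuity: PV = C / r = 4.07 / 0.056 = 72.68

72.68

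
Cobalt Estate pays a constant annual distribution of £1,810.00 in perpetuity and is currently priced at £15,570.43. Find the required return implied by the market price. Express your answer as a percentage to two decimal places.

P = C/r ⇒ r = C/P = £1,810.00/£15,570.43 = 0.116246

11.62%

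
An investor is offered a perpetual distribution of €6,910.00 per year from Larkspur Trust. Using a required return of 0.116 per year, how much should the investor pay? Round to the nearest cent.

Level perpetuity: PV = C / r = €6,910.00 / 0.116 = €59,568.97

€59568.97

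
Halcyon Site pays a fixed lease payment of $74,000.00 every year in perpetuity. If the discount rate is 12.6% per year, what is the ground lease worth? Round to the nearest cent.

Level perpetuity: PV = C / r = $74,000.00 / 0.126 = $587,301.59

$587301.59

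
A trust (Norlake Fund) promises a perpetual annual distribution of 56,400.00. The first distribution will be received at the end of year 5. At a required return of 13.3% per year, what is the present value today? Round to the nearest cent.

Value at end of year 4: C / r = 56,400.00 / 0.133 = 424,060.1504
Discount to today: PV = 424,060.1504 / (1 + 0.133)^4 = 424,060.1504 / 1.647857 = 257,340.31

257340.31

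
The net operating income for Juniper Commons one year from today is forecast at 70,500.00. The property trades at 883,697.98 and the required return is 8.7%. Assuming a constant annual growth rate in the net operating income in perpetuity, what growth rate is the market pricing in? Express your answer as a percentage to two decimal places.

0.72%

P = D₁/(r−g) ⇒ g = r − D₁/P = 0.087 − 70,500.00/883,697.98 = 0.007222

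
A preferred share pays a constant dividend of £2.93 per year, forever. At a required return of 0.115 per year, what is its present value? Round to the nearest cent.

£25.48

Level perpetuity: PV = C / r = £2.93 / 0.115 = £25.48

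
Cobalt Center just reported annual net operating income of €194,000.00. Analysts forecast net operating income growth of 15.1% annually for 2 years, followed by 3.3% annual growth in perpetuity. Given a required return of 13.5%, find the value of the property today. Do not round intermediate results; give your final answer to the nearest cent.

€2416752.03

D_1 = 223294.00000
D_2 = 257011.39400
Terminal value at year 2: TV = D_2×(1+g_2)/(r−g_2) = 265492.77000/0.102 = 2602870.29414
P_0 = D_1/(1+r)^1 + D_2/(1+r)^2 + TV/(1+r)^2
    = 196734.80176 + 199508.15580 + 2020509.06801 = 2416752.02557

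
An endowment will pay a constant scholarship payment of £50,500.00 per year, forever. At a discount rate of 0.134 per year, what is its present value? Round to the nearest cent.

£376865.67

Level perpetuity: PV = C / r = £50,500.00 / 0.134 = £376,865.67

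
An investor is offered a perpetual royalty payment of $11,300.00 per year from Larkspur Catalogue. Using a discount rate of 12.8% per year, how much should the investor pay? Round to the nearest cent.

$88281.25

Level perpetuity: PV = C / r = $11,300.00 / 0.128 = $88,281.25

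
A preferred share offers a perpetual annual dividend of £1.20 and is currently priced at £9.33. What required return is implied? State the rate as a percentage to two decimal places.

12.86%

P = C/r ⇒ r = C/P = £1.20/£9.33 = 0.128617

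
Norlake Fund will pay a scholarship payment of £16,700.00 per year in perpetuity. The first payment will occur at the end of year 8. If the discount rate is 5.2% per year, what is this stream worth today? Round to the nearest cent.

Value at end of year 7: C / r = £16,700.00 / 0.052 = £321,153.8462
Discount to today: PV = £321,153.8462 / (1 + 0.052)^7 = £321,153.8462 / 1.425969 = £225,217.92

£225217.92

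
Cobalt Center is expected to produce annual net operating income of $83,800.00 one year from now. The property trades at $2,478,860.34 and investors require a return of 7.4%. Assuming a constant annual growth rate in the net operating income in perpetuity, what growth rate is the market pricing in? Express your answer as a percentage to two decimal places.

P = D₁/(r−g) ⇒ g = r − D₁/P = 0.074 − $83,800.00/$2,478,860.34 = 0.040194

4.02%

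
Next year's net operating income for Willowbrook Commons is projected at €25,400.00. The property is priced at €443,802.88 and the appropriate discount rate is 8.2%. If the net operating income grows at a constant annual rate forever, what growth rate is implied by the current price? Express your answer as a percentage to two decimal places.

2.48%

P = D₁/(r−g) ⇒ g = r − D₁/P = 0.082 − €25,400.00/€443,802.88 = 0.024767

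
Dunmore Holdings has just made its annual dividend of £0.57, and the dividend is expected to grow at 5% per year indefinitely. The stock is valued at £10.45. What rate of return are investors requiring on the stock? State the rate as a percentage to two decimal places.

10.73%

D₁ = £0.57 × 1.05 = £0.5985
P = D₁/(r − g) ⇒ r = D₁/P + g = £0.5985/£10.45 + 0.05 = 0.057273 + 0.05 = 0.107273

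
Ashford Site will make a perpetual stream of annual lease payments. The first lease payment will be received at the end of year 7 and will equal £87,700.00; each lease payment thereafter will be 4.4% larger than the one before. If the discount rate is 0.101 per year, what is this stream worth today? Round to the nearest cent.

Value at end of year 6: C₁ / (r − g) = £87,700.00 / (0.101 − 0.044) = £1,538,596.4912
Discount to today: PV = £1,538,596.4912 / (1 + 0.101)^6 = £1,538,596.4912 / 1.781246 = £863,775.39

£863775.39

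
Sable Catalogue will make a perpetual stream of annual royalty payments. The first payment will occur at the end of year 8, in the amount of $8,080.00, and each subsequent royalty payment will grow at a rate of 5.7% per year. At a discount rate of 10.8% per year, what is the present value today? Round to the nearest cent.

$77279.24

Value at end of year 7: C₁ / (r − g) = $8,080.00 / (0.108 − 0.057) = $158,431.3725
Discount to today: PV = $158,431.3725 / (1 + 0.108)^7 = $158,431.3725 / 2.050115 = $77,279.24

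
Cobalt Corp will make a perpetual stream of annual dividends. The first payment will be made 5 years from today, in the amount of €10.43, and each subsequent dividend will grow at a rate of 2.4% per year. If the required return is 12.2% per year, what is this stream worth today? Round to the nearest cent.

€67.16

Value at end of year 4: C₁ / (r − g) = €10.43 / (0.122 − 0.024) = €106.4286
Discount to today: PV = €106.4286 / (1 + 0.122)^4 = €106.4286 / 1.584789 = €67.16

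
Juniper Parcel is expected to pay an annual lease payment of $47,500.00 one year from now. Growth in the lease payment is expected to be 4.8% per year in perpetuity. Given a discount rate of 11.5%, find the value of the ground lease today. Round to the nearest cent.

Growing perpetuity: P = D₁ / (r − g) = $47,500.0000 / (0.115 − 0.048) = $708,955.22

$708955.22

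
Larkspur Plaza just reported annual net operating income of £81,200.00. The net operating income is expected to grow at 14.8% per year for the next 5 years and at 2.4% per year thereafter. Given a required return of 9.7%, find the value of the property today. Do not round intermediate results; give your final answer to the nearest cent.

D_1 = 93217.60000
D_2 = 107013.80480
D_3 = 122851.84791
D_4 = 141033.92140
D_5 = 161906.94177
Terminal value at year 5: TV = D_5×(1+g_2)/(r−g_2) = 165792.70837/0.073 = 2271132.99138
P_0 = D_1/(1+r)^1 + D_2/(1+r)^2 + D_3/(1+r)^3 + D_4/(1+r)^4 + D_5/(1+r)^5 + TV/(1+r)^5
    = 84975.02279 + 88925.54801 + 93059.73483 + 97386.12177 + 101913.64430 + 1429583.17484 = 1895843.24655

£1895843.25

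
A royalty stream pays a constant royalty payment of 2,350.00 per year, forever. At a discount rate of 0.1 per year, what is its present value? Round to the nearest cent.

23500.00

Level perpetuity: PV = C / r = 2,350.00 / 0.1 = 23,500.00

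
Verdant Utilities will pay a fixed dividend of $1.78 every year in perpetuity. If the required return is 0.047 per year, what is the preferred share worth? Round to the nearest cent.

$37.87

Level perpetuity: PV = C / r = $1.78 / 0.047 = $37.87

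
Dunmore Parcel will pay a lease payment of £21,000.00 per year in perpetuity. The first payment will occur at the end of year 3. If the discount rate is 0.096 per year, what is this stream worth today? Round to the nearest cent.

Value at end of year 2: C / r = £21,000.00 / 0.096 = £218,750.0000
Discount to today: PV = £218,750.0000 / (1 + 0.096)^2 = £218,750.0000 / 1.201216 = £182,107.13

£182107.13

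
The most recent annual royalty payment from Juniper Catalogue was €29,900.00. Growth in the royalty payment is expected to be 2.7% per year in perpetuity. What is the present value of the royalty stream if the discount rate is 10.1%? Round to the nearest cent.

D₁ = D₀ × (1 + g) = €29,900.00 × 1.027 = €30,707.3000
Growing perpetuity: P = D₁ / (r − g) = €30,707.3000 / (0.101 − 0.027) = €414,963.51

€414963.51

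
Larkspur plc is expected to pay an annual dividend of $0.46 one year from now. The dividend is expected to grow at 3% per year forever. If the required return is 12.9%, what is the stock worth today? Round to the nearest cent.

$4.65

Growing perpetuity: P = D₁ / (r − g) = $0.4600 / (0.129 − 0.03) = $4.65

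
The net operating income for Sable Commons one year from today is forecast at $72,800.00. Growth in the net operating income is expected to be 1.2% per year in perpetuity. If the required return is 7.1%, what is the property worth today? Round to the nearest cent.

$1233898.31

Growing perpetuity: P = D₁ / (r − g) = $72,800.0000 / (0.071 − 0.012) = $1,233,898.31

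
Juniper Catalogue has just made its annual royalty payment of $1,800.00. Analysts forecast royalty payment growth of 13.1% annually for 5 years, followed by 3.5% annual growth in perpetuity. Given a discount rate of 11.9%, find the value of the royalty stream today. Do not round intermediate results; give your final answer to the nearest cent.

$32687.27

D_1 = 2035.80000
D_2 = 2302.48980
D_3 = 2604.11596
D_4 = 2945.25516
D_5 = 3331.08358
Terminal value at year 5: TV = D_5×(1+g_2)/(r−g_2) = 3447.67151/0.084 = 41043.70840
P_0 = D_1/(1+r)^1 + D_2/(1+r)^2 + D_3/(1+r)^3 + D_4/(1+r)^4 + D_5/(1+r)^5 + TV/(1+r)^5
    = 1819.30295 + 1838.81290 + 1858.53207 + 1878.46271 + 1898.60708 + 23393.55158 = 32687.26930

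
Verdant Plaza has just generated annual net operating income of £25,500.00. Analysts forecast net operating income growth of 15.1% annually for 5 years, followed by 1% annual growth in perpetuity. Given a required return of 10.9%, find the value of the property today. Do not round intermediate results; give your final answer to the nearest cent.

£456027.68

D_1 = 29350.50000
D_2 = 33782.42550
D_3 = 38883.57175
D_4 = 44754.99108
D_5 = 51512.99474
Terminal value at year 5: TV = D_5×(1+g_2)/(r−g_2) = 52028.12469/0.099 = 525536.61299
P_0 = D_1/(1+r)^1 + D_2/(1+r)^2 + D_3/(1+r)^3 + D_4/(1+r)^4 + D_5/(1+r)^5 + TV/(1+r)^5
    = 26465.73490 + 27468.04406 + 28508.31264 + 29587.97822 + 30708.53285 + 313289.07253 = 456027.67520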